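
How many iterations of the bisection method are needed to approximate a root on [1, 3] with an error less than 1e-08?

We need (b-a)/2^n ≤ 1e-08
(3 - 1)/2^n ≤ 1e-08
2/2^n ≤ 1e-08
2^n ≥ 200000000
n ≥ log₂(200000000) = 27.58
n ≥ 28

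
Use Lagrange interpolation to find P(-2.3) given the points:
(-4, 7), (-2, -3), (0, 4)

Lagrange interpolation formula:
P(x) = Σ yᵢ × Lᵢ(x)
where Lᵢ(x) = Π_{j≠i} (x - xⱼ)/(xᵢ - xⱼ)

L_0(-2.3) = (-2.3 - (-2))/(-4 - (-2)) × (-2.3 - 0)/(-4 - 0) = 0.086250
L_1(-2.3) = (-2.3 - (-4))/(-2 - (-4)) × (-2.3 - 0)/(-2 - 0) = 0.977500
L_2(-2.3) = (-2.3 - (-4))/(0 - (-4)) × (-2.3 - (-2))/(0 - (-2)) = -0.063750

P(-2.3) = 7×L_0(-2.3) + (-3)×L_1(-2.3) + 4×L_2(-2.3)
P(-2.3) = -2.583750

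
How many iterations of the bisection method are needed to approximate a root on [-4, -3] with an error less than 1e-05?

We need (b-a)/2^n ≤ 1e-05
(-3 - (-4))/2^n ≤ 1e-05
1/2^n ≤ 1e-05
2^n ≥ 100000
n ≥ log₂(100000) = 16.61
n ≥ 17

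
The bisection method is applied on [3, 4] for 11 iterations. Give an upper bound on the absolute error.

Bisection error bound: |error| ≤ (b-a)/2^n
|error| ≤ (4 - 3)/2^11 = 1/2^11
|error| ≤ 0.0004882812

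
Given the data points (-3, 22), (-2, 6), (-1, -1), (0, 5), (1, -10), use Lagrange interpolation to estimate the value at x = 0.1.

Lagrange interpolation formula:
P(x) = Σ yᵢ × Lᵢ(x)
where Lᵢ(x) = Π_{j≠i} (x - xⱼ)/(xᵢ - xⱼ)

L_0(0.1) = (0.1 - (-2))/(-3 - (-2)) × (0.1 - (-1))/(-3 - (-1)) × (0.1 - 0)/(-3 - 0) × (0.1 - 1)/(-3 - 1) = -0.008663
L_1(0.1) = (0.1 - (-3))/(-2 - (-3)) × (0.1 - (-1))/(-2 - (-1)) × (0.1 - 0)/(-2 - 0) × (0.1 - 1)/(-2 - 1) = 0.051150
L_2(0.1) = (0.1 - (-3))/(-1 - (-3)) × (0.1 - (-2))/(-1 - (-2)) × (0.1 - 0)/(-1 - 0) × (0.1 - 1)/(-1 - 1) = -0.146475
L_3(0.1) = (0.1 - (-3))/(0 - (-3)) × (0.1 - (-2))/(0 - (-2)) × (0.1 - (-1))/(0 - (-1)) × (0.1 - 1)/(0 - 1) = 1.074150
L_4(0.1) = (0.1 - (-3))/(1 - (-3)) × (0.1 - (-2))/(1 - (-2)) × (0.1 - (-1))/(1 - (-1)) × (0.1 - 0)/(1 - 0) = 0.029838

P(0.1) = 22×L_0(0.1) + 6×L_1(0.1) + (-1)×L_2(0.1) + 5×L_3(0.1) + (-10)×L_4(0.1)
P(0.1) = 5.335175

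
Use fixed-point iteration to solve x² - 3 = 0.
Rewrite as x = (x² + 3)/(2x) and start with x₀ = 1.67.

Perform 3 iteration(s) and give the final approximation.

Equation: x² - 3 = 0
Fixed-point form: x = (x² + 3)/(2x)
x₀ = 1.67

x_1 = g(1.670000) = 1.733204
x_2 = g(1.733204) = 1.732051
x_3 = g(1.732051) = 1.732051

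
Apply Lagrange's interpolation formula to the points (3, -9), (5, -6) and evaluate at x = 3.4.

Lagrange interpolation formula:
P(x) = Σ yᵢ × Lᵢ(x)
where Lᵢ(x) = Π_{j≠i} (x - xⱼ)/(xᵢ - xⱼ)

L_0(3.4) = (3.4 - 5)/(3 - 5) = 0.800000
L_1(3.4) = (3.4 - 3)/(5 - 3) = 0.200000

P(3.4) = (-9)×L_0(3.4) + (-6)×L_1(3.4)
P(3.4) = -8.400000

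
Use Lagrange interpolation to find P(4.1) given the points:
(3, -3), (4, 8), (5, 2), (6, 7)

Lagrange interpolation formula:
P(x) = Σ yᵢ × Lᵢ(x)
where Lᵢ(x) = Π_{j≠i} (x - xⱼ)/(xᵢ - xⱼ)

L_0(4.1) = (4.1 - 4)/(3 - 4) × (4.1 - 5)/(3 - 5) × (4.1 - 6)/(3 - 6) = -0.028500
L_1(4.1) = (4.1 - 3)/(4 - 3) × (4.1 - 5)/(4 - 5) × (4.1 - 6)/(4 - 6) = 0.940500
L_2(4.1) = (4.1 - 3)/(5 - 3) × (4.1 - 4)/(5 - 4) × (4.1 - 6)/(5 - 6) = 0.104500
L_3(4.1) = (4.1 - 3)/(6 - 3) × (4.1 - 4)/(6 - 4) × (4.1 - 5)/(6 - 5) = -0.016500

P(4.1) = (-3)×L_0(4.1) + 8×L_1(4.1) + 2×L_2(4.1) + 7×L_3(4.1)
P(4.1) = 7.703000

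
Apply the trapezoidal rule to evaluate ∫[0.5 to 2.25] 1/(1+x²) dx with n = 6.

f(x) = 1/(1+x²)
a = 0.5, b = 2.25, n = 6
h = (b - a)/n = 0.291667

Trapezoidal rule: (h/2)[f(x₀) + 2f(x₁) + 2f(x₂) + ... + f(xₙ)]

x_0 = 0.5000, f(x_0) = 0.800000, coefficient = 1
x_1 = 0.7917, f(x_1) = 0.614728, coefficient = 2
x_2 = 1.0833, f(x_2) = 0.460064, coefficient = 2
x_3 = 1.3750, f(x_3) = 0.345946, coefficient = 2
x_4 = 1.6667, f(x_4) = 0.264706, coefficient = 2
x_5 = 1.9583, f(x_5) = 0.206822, coefficient = 2
x_6 = 2.2500, f(x_6) = 0.164948, coefficient = 1

I ≈ (0.291667/2) × 4.749480 = 0.692633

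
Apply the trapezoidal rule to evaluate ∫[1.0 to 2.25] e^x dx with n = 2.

f(x) = e^x
a = 1.0, b = 2.25, n = 2
h = (b - a)/n = 0.625000

Trapezoidal rule: (h/2)[f(x₀) + 2f(x₁) + 2f(x₂) + ... + f(xₙ)]

x_0 = 1.0000, f(x_0) = 2.718282, coefficient = 1
x_1 = 1.6250, f(x_1) = 5.078419, coefficient = 2
x_2 = 2.2500, f(x_2) = 9.487736, coefficient = 1

I ≈ (0.625000/2) × 22.362856 = 6.988392
Exact value: 6.769454
Error: 0.218938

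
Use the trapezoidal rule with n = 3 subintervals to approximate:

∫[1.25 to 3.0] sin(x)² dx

f(x) = sin(x)²
a = 1.25, b = 3.0, n = 3
h = (b - a)/n = 0.583333

Trapezoidal rule: (h/2)[f(x₀) + 2f(x₁) + 2f(x₂) + ... + f(xₙ)]

x_0 = 1.2500, f(x_0) = 0.900572, coefficient = 1
x_1 = 1.8333, f(x_1) = 0.932643, coefficient = 2
x_2 = 2.4167, f(x_2) = 0.439675, coefficient = 2
x_3 = 3.0000, f(x_3) = 0.019915, coefficient = 1

I ≈ (0.583333/2) × 3.665124 = 1.068994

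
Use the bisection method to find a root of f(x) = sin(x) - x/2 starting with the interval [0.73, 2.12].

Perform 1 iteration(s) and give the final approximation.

f(x) = sin(x) - x/2
Initial interval: [0.73, 2.12]

Iteration 1:
  c_1 = (0.730000 + 2.120000)/2 = 1.425000
  f(c_1) = f(1.425000) = 0.276891
  f(a) × f(c) ≥ 0, new interval: [1.425000, 2.120000]

After 1 iteration(s), the approximation is c_1 = 1.425000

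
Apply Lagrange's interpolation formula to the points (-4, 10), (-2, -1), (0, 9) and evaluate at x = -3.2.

Lagrange interpolation formula:
P(x) = Σ yᵢ × Lᵢ(x)
where Lᵢ(x) = Π_{j≠i} (x - xⱼ)/(xᵢ - xⱼ)

L_0(-3.2) = (-3.2 - (-2))/(-4 - (-2)) × (-3.2 - 0)/(-4 - 0) = 0.480000
L_1(-3.2) = (-3.2 - (-4))/(-2 - (-4)) × (-3.2 - 0)/(-2 - 0) = 0.640000
L_2(-3.2) = (-3.2 - (-4))/(0 - (-4)) × (-3.2 - (-2))/(0 - (-2)) = -0.120000

P(-3.2) = 10×L_0(-3.2) + (-1)×L_1(-3.2) + 9×L_2(-3.2)
P(-3.2) = 3.080000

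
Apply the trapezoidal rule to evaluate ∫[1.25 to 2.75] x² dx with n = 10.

f(x) = x²
a = 1.25, b = 2.75, n = 10
h = (b - a)/n = 0.150000

Trapezoidal rule: (h/2)[f(x₀) + 2f(x₁) + 2f(x₂) + ... + f(xₙ)]

x_0 = 1.2500, f(x_0) = 1.562500, coefficient = 1
x_1 = 1.4000, f(x_1) = 1.960000, coefficient = 2
x_2 = 1.5500, f(x_2) = 2.402500, coefficient = 2
x_3 = 1.7000, f(x_3) = 2.890000, coefficient = 2
x_4 = 1.8500, f(x_4) = 3.422500, coefficient = 2
x_5 = 2.0000, f(x_5) = 4.000000, coefficient = 2
x_6 = 2.1500, f(x_6) = 4.622500, coefficient = 2
x_7 = 2.3000, f(x_7) = 5.290000, coefficient = 2
x_8 = 2.4500, f(x_8) = 6.002500, coefficient = 2
x_9 = 2.6000, f(x_9) = 6.760000, coefficient = 2
x_10 = 2.7500, f(x_10) = 7.562500, coefficient = 1

I ≈ (0.150000/2) × 83.825000 = 6.286875
Exact value: 6.281250
Error: 0.005625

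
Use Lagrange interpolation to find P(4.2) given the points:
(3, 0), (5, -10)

Lagrange interpolation formula:
P(x) = Σ yᵢ × Lᵢ(x)
where Lᵢ(x) = Π_{j≠i} (x - xⱼ)/(xᵢ - xⱼ)

L_0(4.2) = (4.2 - 5)/(3 - 5) = 0.400000
L_1(4.2) = (4.2 - 3)/(5 - 3) = 0.600000

P(4.2) = 0×L_0(4.2) + (-10)×L_1(4.2)
P(4.2) = -6.000000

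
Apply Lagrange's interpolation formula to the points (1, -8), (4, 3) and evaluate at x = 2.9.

Lagrange interpolation formula:
P(x) = Σ yᵢ × Lᵢ(x)
where Lᵢ(x) = Π_{j≠i} (x - xⱼ)/(xᵢ - xⱼ)

L_0(2.9) = (2.9 - 4)/(1 - 4) = 0.366667
L_1(2.9) = (2.9 - 1)/(4 - 1) = 0.633333

P(2.9) = (-8)×L_0(2.9) + 3×L_1(2.9)
P(2.9) = -1.033333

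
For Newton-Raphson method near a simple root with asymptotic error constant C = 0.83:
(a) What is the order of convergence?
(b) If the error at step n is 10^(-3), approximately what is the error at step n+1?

(a) Newton-Raphson has quadratic (order 2) convergence near simple roots.
    This means |e_{n+1}| ≈ C|e_n|².

(b) With |e_n| = 10^(-3) and C = 0.83:
    |e_{n+1}| ≈ 0.83 × (10^(-3))² = 0.83 × 10^(-6)

(a) 2 (quadratic); (b) |e_{n+1}| ≈ 8.300e-07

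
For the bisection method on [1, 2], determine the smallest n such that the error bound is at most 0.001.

We need (b-a)/2^n ≤ 0.001
(2 - 1)/2^n ≤ 0.001
1/2^n ≤ 0.001
2^n ≥ 1000
n ≥ log₂(1000) = 9.97
n ≥ 10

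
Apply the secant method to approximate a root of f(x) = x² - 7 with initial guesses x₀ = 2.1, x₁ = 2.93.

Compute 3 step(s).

f(x) = x² - 7
x₀ = 2.1, x₁ = 2.93

Secant formula: x_{n+1} = x_n - f(x_n)(x_n - x_{n-1})/(f(x_n) - f(x_{n-1}))

Iteration 1:
  f(2.100000) = -2.590000
  f(2.930000) = 1.584900
  x_2 = 2.930000 - 1.584900×(2.930000 - 2.100000)/(1.584900 - (-2.590000))
       = 2.614911
Iteration 2:
  f(2.930000) = 1.584900
  f(2.614911) = -0.162243
  x_3 = 2.614911 - (-0.162243)×(2.614911 - 2.930000)/(-0.162243 - 1.584900)
       = 2.644170
Iteration 3:
  f(2.614911) = -0.162243
  f(2.644170) = -0.008363
  x_4 = 2.644170 - (-0.008363)×(2.644170 - 2.614911)/(-0.008363 - (-0.162243))
       = 2.645761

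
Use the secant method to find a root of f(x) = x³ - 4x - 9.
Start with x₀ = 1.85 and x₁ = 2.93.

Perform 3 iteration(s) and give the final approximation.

f(x) = x³ - 4x - 9
x₀ = 1.85, x₁ = 2.93

Secant formula: x_{n+1} = x_n - f(x_n)(x_n - x_{n-1})/(f(x_n) - f(x_{n-1}))

Iteration 1:
  f(1.850000) = -10.068375
  f(2.930000) = 4.433757
  x_2 = 2.930000 - 4.433757×(2.930000 - 1.850000)/(4.433757 - (-10.068375))
       = 2.599810
Iteration 2:
  f(2.930000) = 4.433757
  f(2.599810) = -1.827091
  x_3 = 2.599810 - (-1.827091)×(2.599810 - 2.930000)/(-1.827091 - 4.433757)
       = 2.696169
Iteration 3:
  f(2.599810) = -1.827091
  f(2.696169) = -0.185345
  x_4 = 2.696169 - (-0.185345)×(2.696169 - 2.599810)/(-0.185345 - (-1.827091))
       = 2.707047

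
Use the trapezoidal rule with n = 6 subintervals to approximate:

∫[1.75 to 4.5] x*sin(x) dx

f(x) = x*sin(x)
a = 1.75, b = 4.5, n = 6
h = (b - a)/n = 0.458333

Trapezoidal rule: (h/2)[f(x₀) + 2f(x₁) + 2f(x₂) + ... + f(xₙ)]

x_0 = 1.7500, f(x_0) = 1.721975, coefficient = 1
x_1 = 2.2083, f(x_1) = 1.774538, coefficient = 2
x_2 = 2.6667, f(x_2) = 1.219394, coefficient = 2
x_3 = 3.1250, f(x_3) = 0.051850, coefficient = 2
x_4 = 3.5833, f(x_4) = -1.531924, coefficient = 2
x_5 = 4.0417, f(x_5) = -3.166132, coefficient = 2
x_6 = 4.5000, f(x_6) = -4.398886, coefficient = 1

I ≈ (0.458333/2) × -5.981461 = -1.370751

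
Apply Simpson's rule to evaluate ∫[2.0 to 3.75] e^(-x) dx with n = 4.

f(x) = e^(-x)
a = 2.0, b = 3.75, n = 4
h = (b - a)/n = 0.437500

Simpson's rule: (h/3)[f(x₀) + 4f(x₁) + 2f(x₂) + ... + f(xₙ)]

x_0 = 2.0000, f(x_0) = 0.135335, coefficient = 1
x_1 = 2.4375, f(x_1) = 0.087379, coefficient = 4
x_2 = 2.8750, f(x_2) = 0.056416, coefficient = 2
x_3 = 3.3125, f(x_3) = 0.036425, coefficient = 4
x_4 = 3.7500, f(x_4) = 0.023518, coefficient = 1

I ≈ (0.437500/3) × 0.766901 = 0.111840
Exact value: 0.111818
Error: 0.000022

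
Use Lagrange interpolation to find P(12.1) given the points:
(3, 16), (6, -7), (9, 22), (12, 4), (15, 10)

Lagrange interpolation formula:
P(x) = Σ yᵢ × Lᵢ(x)
where Lᵢ(x) = Π_{j≠i} (x - xⱼ)/(xᵢ - xⱼ)

L_0(12.1) = (12.1 - 6)/(3 - 6) × (12.1 - 9)/(3 - 9) × (12.1 - 12)/(3 - 12) × (12.1 - 15)/(3 - 15) = -0.002821
L_1(12.1) = (12.1 - 3)/(6 - 3) × (12.1 - 9)/(6 - 9) × (12.1 - 12)/(6 - 12) × (12.1 - 15)/(6 - 15) = 0.016833
L_2(12.1) = (12.1 - 3)/(9 - 3) × (12.1 - 6)/(9 - 6) × (12.1 - 12)/(9 - 12) × (12.1 - 15)/(9 - 15) = -0.049685
L_3(12.1) = (12.1 - 3)/(12 - 3) × (12.1 - 6)/(12 - 6) × (12.1 - 9)/(12 - 9) × (12.1 - 15)/(12 - 15) = 1.026821
L_4(12.1) = (12.1 - 3)/(15 - 3) × (12.1 - 6)/(15 - 6) × (12.1 - 9)/(15 - 9) × (12.1 - 12)/(15 - 12) = 0.008852

P(12.1) = 16×L_0(12.1) + (-7)×L_1(12.1) + 22×L_2(12.1) + 4×L_3(12.1) + 10×L_4(12.1)
P(12.1) = 2.939768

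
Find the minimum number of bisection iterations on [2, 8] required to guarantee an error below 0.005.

We need (b-a)/2^n ≤ 0.005
(8 - 2)/2^n ≤ 0.005
6/2^n ≤ 0.005
2^n ≥ 1200
n ≥ log₂(1200) = 10.23
n ≥ 11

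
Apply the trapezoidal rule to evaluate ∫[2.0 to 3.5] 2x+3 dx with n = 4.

f(x) = 2x+3
a = 2.0, b = 3.5, n = 4
h = (b - a)/n = 0.375000

Trapezoidal rule: (h/2)[f(x₀) + 2f(x₁) + 2f(x₂) + ... + f(xₙ)]

x_0 = 2.0000, f(x_0) = 7.000000, coefficient = 1
x_1 = 2.3750, f(x_1) = 7.750000, coefficient = 2
x_2 = 2.7500, f(x_2) = 8.500000, coefficient = 2
x_3 = 3.1250, f(x_3) = 9.250000, coefficient = 2
x_4 = 3.5000, f(x_4) = 10.000000, coefficient = 1

I ≈ (0.375000/2) × 68.000000 = 12.750000
Exact value: 12.750000
Error: 0.000000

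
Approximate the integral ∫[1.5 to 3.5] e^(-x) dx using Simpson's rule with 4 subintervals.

f(x) = e^(-x)
a = 1.5, b = 3.5, n = 4
h = (b - a)/n = 0.500000

Simpson's rule: (h/3)[f(x₀) + 4f(x₁) + 2f(x₂) + ... + f(xₙ)]

x_0 = 1.5000, f(x_0) = 0.223130, coefficient = 1
x_1 = 2.0000, f(x_1) = 0.135335, coefficient = 4
x_2 = 2.5000, f(x_2) = 0.082085, coefficient = 2
x_3 = 3.0000, f(x_3) = 0.049787, coefficient = 4
x_4 = 3.5000, f(x_4) = 0.030197, coefficient = 1

I ≈ (0.500000/3) × 1.157987 = 0.192998
Exact value: 0.192933
Error: 0.000065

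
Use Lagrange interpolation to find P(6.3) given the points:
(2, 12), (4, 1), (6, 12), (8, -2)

Lagrange interpolation formula:
P(x) = Σ yᵢ × Lᵢ(x)
where Lᵢ(x) = Π_{j≠i} (x - xⱼ)/(xᵢ - xⱼ)

L_0(6.3) = (6.3 - 4)/(2 - 4) × (6.3 - 6)/(2 - 6) × (6.3 - 8)/(2 - 8) = 0.024437
L_1(6.3) = (6.3 - 2)/(4 - 2) × (6.3 - 6)/(4 - 6) × (6.3 - 8)/(4 - 8) = -0.137062
L_2(6.3) = (6.3 - 2)/(6 - 2) × (6.3 - 4)/(6 - 4) × (6.3 - 8)/(6 - 8) = 1.050812
L_3(6.3) = (6.3 - 2)/(8 - 2) × (6.3 - 4)/(8 - 4) × (6.3 - 6)/(8 - 6) = 0.061812

P(6.3) = 12×L_0(6.3) + 1×L_1(6.3) + 12×L_2(6.3) + (-2)×L_3(6.3)
P(6.3) = 12.642312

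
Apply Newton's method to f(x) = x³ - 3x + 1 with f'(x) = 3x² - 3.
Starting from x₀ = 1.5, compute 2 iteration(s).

f(x) = x³ - 3x + 1
f'(x) = 3x² - 3
x₀ = 1.5

Newton-Raphson formula: x_{n+1} = x_n - f(x_n)/f'(x_n)

Iteration 1:
  f(1.500000) = -0.125000
  f'(1.500000) = 3.750000
  x_1 = 1.500000 - (-0.125000)/3.750000 = 1.533333
Iteration 2:
  f(1.533333) = 0.005037
  f'(1.533333) = 4.053333
  x_2 = 1.533333 - 0.005037/4.053333 = 1.532091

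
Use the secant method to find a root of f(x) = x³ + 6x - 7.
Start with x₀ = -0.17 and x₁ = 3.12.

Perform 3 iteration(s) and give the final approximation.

f(x) = x³ + 6x - 7
x₀ = -0.17, x₁ = 3.12

Secant formula: x_{n+1} = x_n - f(x_n)(x_n - x_{n-1})/(f(x_n) - f(x_{n-1}))

Iteration 1:
  f(-0.170000) = -8.024913
  f(3.120000) = 42.091328
  x_2 = 3.120000 - 42.091328×(3.120000 - (-0.170000))/(42.091328 - (-8.024913))
       = 0.356815
Iteration 2:
  f(3.120000) = 42.091328
  f(0.356815) = -4.813684
  x_3 = 0.356815 - (-4.813684)×(0.356815 - 3.120000)/(-4.813684 - 42.091328)
       = 0.640390
Iteration 3:
  f(0.356815) = -4.813684
  f(0.640390) = -2.895038
  x_4 = 0.640390 - (-2.895038)×(0.640390 - 0.356815)/(-2.895038 - (-4.813684))
       = 1.068275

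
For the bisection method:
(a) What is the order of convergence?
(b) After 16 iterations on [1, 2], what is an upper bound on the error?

(a) Bisection has linear (order 1) convergence; the error is halved each step.

(b) Error bound = (b-a)/2^n = (2 - 1)/2^{16}
    = 1/2^{16}

(a) 1 (linear); (b) error ≤ 1.53e-05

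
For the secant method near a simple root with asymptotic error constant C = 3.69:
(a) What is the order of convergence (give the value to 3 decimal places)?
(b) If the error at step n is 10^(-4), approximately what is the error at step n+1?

(a) Secant method has superlinear convergence with order φ = (1+√5)/2 ≈ 1.618.
    This means |e_{n+1}| ≈ C|e_n|^1.618.

(b) With |e_n| = 10^(-4) and C = 3.69:
    |e_{n+1}| ≈ 3.69 × (10^(-4))^1.618 = 3.69 × 10^(-6.47)

(a) ≈ 1.618 (golden ratio); (b) |e_{n+1}| ≈ 1.244e-06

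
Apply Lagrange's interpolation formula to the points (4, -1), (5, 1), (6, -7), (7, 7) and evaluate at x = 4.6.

Lagrange interpolation formula:
P(x) = Σ yᵢ × Lᵢ(x)
where Lᵢ(x) = Π_{j≠i} (x - xⱼ)/(xᵢ - xⱼ)

L_0(4.6) = (4.6 - 5)/(4 - 5) × (4.6 - 6)/(4 - 6) × (4.6 - 7)/(4 - 7) = 0.224000
L_1(4.6) = (4.6 - 4)/(5 - 4) × (4.6 - 6)/(5 - 6) × (4.6 - 7)/(5 - 7) = 1.008000
L_2(4.6) = (4.6 - 4)/(6 - 4) × (4.6 - 5)/(6 - 5) × (4.6 - 7)/(6 - 7) = -0.288000
L_3(4.6) = (4.6 - 4)/(7 - 4) × (4.6 - 5)/(7 - 5) × (4.6 - 6)/(7 - 6) = 0.056000

P(4.6) = (-1)×L_0(4.6) + 1×L_1(4.6) + (-7)×L_2(4.6) + 7×L_3(4.6)
P(4.6) = 3.192000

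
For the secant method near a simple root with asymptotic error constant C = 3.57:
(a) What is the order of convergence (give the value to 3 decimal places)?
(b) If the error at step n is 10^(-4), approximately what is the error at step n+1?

(a) Secant method has superlinear convergence with order φ = (1+√5)/2 ≈ 1.618.
    This means |e_{n+1}| ≈ C|e_n|^1.618.

(b) With |e_n| = 10^(-4) and C = 3.57:
    |e_{n+1}| ≈ 3.57 × (10^(-4))^1.618 = 3.57 × 10^(-6.47)

(a) ≈ 1.618 (golden ratio); (b) |e_{n+1}| ≈ 1.204e-06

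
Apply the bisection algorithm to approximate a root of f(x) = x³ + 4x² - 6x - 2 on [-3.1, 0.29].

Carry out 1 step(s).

f(x) = x³ + 4x² - 6x - 2
Initial interval: [-3.1, 0.29]

Iteration 1:
  c_1 = (-3.100000 + 0.290000)/2 = -1.405000
  f(c_1) = f(-1.405000) = 11.552595
  f(a) × f(c) ≥ 0, new interval: [-1.405000, 0.290000]

After 1 iteration(s), the approximation is c_1 = -1.405000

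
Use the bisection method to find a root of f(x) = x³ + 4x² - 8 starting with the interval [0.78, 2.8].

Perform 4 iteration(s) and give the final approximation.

f(x) = x³ + 4x² - 8
Initial interval: [0.78, 2.8]

Iteration 1:
  c_1 = (0.780000 + 2.800000)/2 = 1.790000
  f(c_1) = f(1.790000) = 10.551739
  f(a) × f(c) < 0, new interval: [0.780000, 1.790000]
Iteration 2:
  c_2 = (0.780000 + 1.790000)/2 = 1.285000
  f(c_2) = f(1.285000) = 0.726724
  f(a) × f(c) < 0, new interval: [0.780000, 1.285000]
Iteration 3:
  c_3 = (0.780000 + 1.285000)/2 = 1.032500
  f(c_3) = f(1.032500) = -2.635072
  f(a) × f(c) ≥ 0, new interval: [1.032500, 1.285000]
Iteration 4:
  c_4 = (1.032500 + 1.285000)/2 = 1.158750
  f(c_4) = f(1.158750) = -1.073338
  f(a) × f(c) ≥ 0, new interval: [1.158750, 1.285000]

After 4 iteration(s), the approximation is c_4 = 1.158750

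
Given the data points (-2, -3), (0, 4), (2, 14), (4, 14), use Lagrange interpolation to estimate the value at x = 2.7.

Lagrange interpolation formula:
P(x) = Σ yᵢ × Lᵢ(x)
where Lᵢ(x) = Π_{j≠i} (x - xⱼ)/(xᵢ - xⱼ)

L_0(2.7) = (2.7 - 0)/(-2 - 0) × (2.7 - 2)/(-2 - 2) × (2.7 - 4)/(-2 - 4) = 0.051188
L_1(2.7) = (2.7 - (-2))/(0 - (-2)) × (2.7 - 2)/(0 - 2) × (2.7 - 4)/(0 - 4) = -0.267313
L_2(2.7) = (2.7 - (-2))/(2 - (-2)) × (2.7 - 0)/(2 - 0) × (2.7 - 4)/(2 - 4) = 1.031062
L_3(2.7) = (2.7 - (-2))/(4 - (-2)) × (2.7 - 0)/(4 - 0) × (2.7 - 2)/(4 - 2) = 0.185063

P(2.7) = (-3)×L_0(2.7) + 4×L_1(2.7) + 14×L_2(2.7) + 14×L_3(2.7)
P(2.7) = 15.802938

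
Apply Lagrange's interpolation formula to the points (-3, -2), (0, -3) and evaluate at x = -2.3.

Lagrange interpolation formula:
P(x) = Σ yᵢ × Lᵢ(x)
where Lᵢ(x) = Π_{j≠i} (x - xⱼ)/(xᵢ - xⱼ)

L_0(-2.3) = (-2.3 - 0)/(-3 - 0) = 0.766667
L_1(-2.3) = (-2.3 - (-3))/(0 - (-3)) = 0.233333

P(-2.3) = (-2)×L_0(-2.3) + (-3)×L_1(-2.3)
P(-2.3) = -2.233333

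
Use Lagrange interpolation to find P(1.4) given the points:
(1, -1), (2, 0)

Lagrange interpolation formula:
P(x) = Σ yᵢ × Lᵢ(x)
where Lᵢ(x) = Π_{j≠i} (x - xⱼ)/(xᵢ - xⱼ)

L_0(1.4) = (1.4 - 2)/(1 - 2) = 0.600000
L_1(1.4) = (1.4 - 1)/(2 - 1) = 0.400000

P(1.4) = (-1)×L_0(1.4) + 0×L_1(1.4)
P(1.4) = -0.600000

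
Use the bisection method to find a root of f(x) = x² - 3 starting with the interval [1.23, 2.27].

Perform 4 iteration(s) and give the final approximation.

f(x) = x² - 3
Initial interval: [1.23, 2.27]

Iteration 1:
  c_1 = (1.230000 + 2.270000)/2 = 1.750000
  f(c_1) = f(1.750000) = 0.062500
  f(a) × f(c) < 0, new interval: [1.230000, 1.750000]
Iteration 2:
  c_2 = (1.230000 + 1.750000)/2 = 1.490000
  f(c_2) = f(1.490000) = -0.779900
  f(a) × f(c) ≥ 0, new interval: [1.490000, 1.750000]
Iteration 3:
  c_3 = (1.490000 + 1.750000)/2 = 1.620000
  f(c_3) = f(1.620000) = -0.375600
  f(a) × f(c) ≥ 0, new interval: [1.620000, 1.750000]
Iteration 4:
  c_4 = (1.620000 + 1.750000)/2 = 1.685000
  f(c_4) = f(1.685000) = -0.160775
  f(a) × f(c) ≥ 0, new interval: [1.685000, 1.750000]

After 4 iteration(s), the approximation is c_4 = 1.685000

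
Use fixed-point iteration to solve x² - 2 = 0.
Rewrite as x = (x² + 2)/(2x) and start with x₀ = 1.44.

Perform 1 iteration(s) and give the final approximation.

Equation: x² - 2 = 0
Fixed-point form: x = (x² + 2)/(2x)
x₀ = 1.44

x_1 = g(1.440000) = 1.414444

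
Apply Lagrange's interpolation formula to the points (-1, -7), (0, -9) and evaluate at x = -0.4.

Lagrange interpolation formula:
P(x) = Σ yᵢ × Lᵢ(x)
where Lᵢ(x) = Π_{j≠i} (x - xⱼ)/(xᵢ - xⱼ)

L_0(-0.4) = (-0.4 - 0)/(-1 - 0) = 0.400000
L_1(-0.4) = (-0.4 - (-1))/(0 - (-1)) = 0.600000

P(-0.4) = (-7)×L_0(-0.4) + (-9)×L_1(-0.4)
P(-0.4) = -8.200000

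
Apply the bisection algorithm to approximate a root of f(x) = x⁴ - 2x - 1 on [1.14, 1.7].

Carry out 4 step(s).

f(x) = x⁴ - 2x - 1
Initial interval: [1.14, 1.7]

Iteration 1:
  c_1 = (1.140000 + 1.700000)/2 = 1.420000
  f(c_1) = f(1.420000) = 0.225869
  f(a) × f(c) < 0, new interval: [1.140000, 1.420000]
Iteration 2:
  c_2 = (1.140000 + 1.420000)/2 = 1.280000
  f(c_2) = f(1.280000) = -0.875645
  f(a) × f(c) ≥ 0, new interval: [1.280000, 1.420000]
Iteration 3:
  c_3 = (1.280000 + 1.420000)/2 = 1.350000
  f(c_3) = f(1.350000) = -0.378494
  f(a) × f(c) ≥ 0, new interval: [1.350000, 1.420000]
Iteration 4:
  c_4 = (1.350000 + 1.420000)/2 = 1.385000
  f(c_4) = f(1.385000) = -0.090413
  f(a) × f(c) ≥ 0, new interval: [1.385000, 1.420000]

After 4 iteration(s), the approximation is c_4 = 1.385000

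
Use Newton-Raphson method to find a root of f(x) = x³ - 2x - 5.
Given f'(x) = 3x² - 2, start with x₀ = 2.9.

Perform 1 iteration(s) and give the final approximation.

f(x) = x³ - 2x - 5
f'(x) = 3x² - 2
x₀ = 2.9

Newton-Raphson formula: x_{n+1} = x_n - f(x_n)/f'(x_n)

Iteration 1:
  f(2.900000) = 13.589000
  f'(2.900000) = 23.230000
  x_1 = 2.900000 - 13.589000/23.230000 = 2.315024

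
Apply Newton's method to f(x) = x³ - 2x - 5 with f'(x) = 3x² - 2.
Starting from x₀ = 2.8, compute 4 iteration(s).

f(x) = x³ - 2x - 5
f'(x) = 3x² - 2
x₀ = 2.8

Newton-Raphson formula: x_{n+1} = x_n - f(x_n)/f'(x_n)

Iteration 1:
  f(2.800000) = 11.352000
  f'(2.800000) = 21.520000
  x_1 = 2.800000 - 11.352000/21.520000 = 2.272491
Iteration 2:
  f(2.272491) = 2.190647
  f'(2.272491) = 13.492642
  x_2 = 2.272491 - 2.190647/13.492642 = 2.110132
Iteration 3:
  f(2.110132) = 0.175431
  f'(2.110132) = 11.357972
  x_3 = 2.110132 - 0.175431/11.357972 = 2.094686
Iteration 4:
  f(2.094686) = 0.001507
  f'(2.094686) = 11.163134
  x_4 = 2.094686 - 0.001507/11.163134 = 2.094551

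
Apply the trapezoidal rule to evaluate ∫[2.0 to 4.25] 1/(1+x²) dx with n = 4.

f(x) = 1/(1+x²)
a = 2.0, b = 4.25, n = 4
h = (b - a)/n = 0.562500

Trapezoidal rule: (h/2)[f(x₀) + 2f(x₁) + 2f(x₂) + ... + f(xₙ)]

x_0 = 2.0000, f(x_0) = 0.200000, coefficient = 1
x_1 = 2.5625, f(x_1) = 0.132163, coefficient = 2
x_2 = 3.1250, f(x_2) = 0.092888, coefficient = 2
x_3 = 3.6875, f(x_3) = 0.068504, coefficient = 2
x_4 = 4.2500, f(x_4) = 0.052459, coefficient = 1

I ≈ (0.562500/2) × 0.839570 = 0.236129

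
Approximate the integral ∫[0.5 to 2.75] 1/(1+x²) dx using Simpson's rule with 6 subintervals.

f(x) = 1/(1+x²)
a = 0.5, b = 2.75, n = 6
h = (b - a)/n = 0.375000

Simpson's rule: (h/3)[f(x₀) + 4f(x₁) + 2f(x₂) + ... + f(xₙ)]

x_0 = 0.5000, f(x_0) = 0.800000, coefficient = 1
x_1 = 0.8750, f(x_1) = 0.566372, coefficient = 4
x_2 = 1.2500, f(x_2) = 0.390244, coefficient = 2
x_3 = 1.6250, f(x_3) = 0.274678, coefficient = 4
x_4 = 2.0000, f(x_4) = 0.200000, coefficient = 2
x_5 = 2.3750, f(x_5) = 0.150588, coefficient = 4
x_6 = 2.7500, f(x_6) = 0.116788, coefficient = 1

I ≈ (0.375000/3) × 6.063828 = 0.757979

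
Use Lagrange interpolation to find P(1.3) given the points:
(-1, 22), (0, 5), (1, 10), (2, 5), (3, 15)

Lagrange interpolation formula:
P(x) = Σ yᵢ × Lᵢ(x)
where Lᵢ(x) = Π_{j≠i} (x - xⱼ)/(xᵢ - xⱼ)

L_0(1.3) = (1.3 - 0)/(-1 - 0) × (1.3 - 1)/(-1 - 1) × (1.3 - 2)/(-1 - 2) × (1.3 - 3)/(-1 - 3) = 0.019338
L_1(1.3) = (1.3 - (-1))/(0 - (-1)) × (1.3 - 1)/(0 - 1) × (1.3 - 2)/(0 - 2) × (1.3 - 3)/(0 - 3) = -0.136850
L_2(1.3) = (1.3 - (-1))/(1 - (-1)) × (1.3 - 0)/(1 - 0) × (1.3 - 2)/(1 - 2) × (1.3 - 3)/(1 - 3) = 0.889525
L_3(1.3) = (1.3 - (-1))/(2 - (-1)) × (1.3 - 0)/(2 - 0) × (1.3 - 1)/(2 - 1) × (1.3 - 3)/(2 - 3) = 0.254150
L_4(1.3) = (1.3 - (-1))/(3 - (-1)) × (1.3 - 0)/(3 - 0) × (1.3 - 1)/(3 - 1) × (1.3 - 2)/(3 - 2) = -0.026163

P(1.3) = 22×L_0(1.3) + 5×L_1(1.3) + 10×L_2(1.3) + 5×L_3(1.3) + 15×L_4(1.3)
P(1.3) = 9.514737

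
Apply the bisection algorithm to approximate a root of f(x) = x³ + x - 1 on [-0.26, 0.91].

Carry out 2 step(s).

f(x) = x³ + x - 1
Initial interval: [-0.26, 0.91]

Iteration 1:
  c_1 = (-0.260000 + 0.910000)/2 = 0.325000
  f(c_1) = f(0.325000) = -0.640672
  f(a) × f(c) ≥ 0, new interval: [0.325000, 0.910000]
Iteration 2:
  c_2 = (0.325000 + 0.910000)/2 = 0.617500
  f(c_2) = f(0.617500) = -0.147043
  f(a) × f(c) ≥ 0, new interval: [0.617500, 0.910000]

After 2 iteration(s), the approximation is c_2 = 0.617500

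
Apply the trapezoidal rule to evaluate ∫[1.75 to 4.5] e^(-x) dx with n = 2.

f(x) = e^(-x)
a = 1.75, b = 4.5, n = 2
h = (b - a)/n = 1.375000

Trapezoidal rule: (h/2)[f(x₀) + 2f(x₁) + 2f(x₂) + ... + f(xₙ)]

x_0 = 1.7500, f(x_0) = 0.173774, coefficient = 1
x_1 = 3.1250, f(x_1) = 0.043937, coefficient = 2
x_2 = 4.5000, f(x_2) = 0.011109, coefficient = 1

I ≈ (1.375000/2) × 0.272757 = 0.187520
Exact value: 0.162665
Error: 0.024855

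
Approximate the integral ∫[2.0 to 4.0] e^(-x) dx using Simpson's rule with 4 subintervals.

f(x) = e^(-x)
a = 2.0, b = 4.0, n = 4
h = (b - a)/n = 0.500000

Simpson's rule: (h/3)[f(x₀) + 4f(x₁) + 2f(x₂) + ... + f(xₙ)]

x_0 = 2.0000, f(x_0) = 0.135335, coefficient = 1
x_1 = 2.5000, f(x_1) = 0.082085, coefficient = 4
x_2 = 3.0000, f(x_2) = 0.049787, coefficient = 2
x_3 = 3.5000, f(x_3) = 0.030197, coefficient = 4
x_4 = 4.0000, f(x_4) = 0.018316, coefficient = 1

I ≈ (0.500000/3) × 0.702355 = 0.117059
Exact value: 0.117020
Error: 0.000039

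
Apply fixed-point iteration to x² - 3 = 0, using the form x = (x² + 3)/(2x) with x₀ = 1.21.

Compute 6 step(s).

Equation: x² - 3 = 0
Fixed-point form: x = (x² + 3)/(2x)
x₀ = 1.21

x_1 = g(1.210000) = 1.844669
x_2 = g(1.844669) = 1.735489
x_3 = g(1.735489) = 1.732054
x_4 = g(1.732054) = 1.732051
x_5 = g(1.732051) = 1.732051
x_6 = g(1.732051) = 1.732051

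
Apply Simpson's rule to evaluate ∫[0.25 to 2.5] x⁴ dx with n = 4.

f(x) = x⁴
a = 0.25, b = 2.5, n = 4
h = (b - a)/n = 0.562500

Simpson's rule: (h/3)[f(x₀) + 4f(x₁) + 2f(x₂) + ... + f(xₙ)]

x_0 = 0.2500, f(x_0) = 0.003906, coefficient = 1
x_1 = 0.8125, f(x_1) = 0.435806, coefficient = 4
x_2 = 1.3750, f(x_2) = 3.574463, coefficient = 2
x_3 = 1.9375, f(x_3) = 14.091812, coefficient = 4
x_4 = 2.5000, f(x_4) = 39.062500, coefficient = 1

I ≈ (0.562500/3) × 104.325806 = 19.561089
Exact value: 19.531055
Error: 0.030034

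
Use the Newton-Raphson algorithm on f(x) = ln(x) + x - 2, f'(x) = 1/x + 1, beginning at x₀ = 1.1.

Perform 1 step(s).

f(x) = ln(x) + x - 2
f'(x) = 1/x + 1
x₀ = 1.1

Newton-Raphson formula: x_{n+1} = x_n - f(x_n)/f'(x_n)

Iteration 1:
  f(1.100000) = -0.804690
  f'(1.100000) = 1.909091
  x_1 = 1.100000 - (-0.804690)/1.909091 = 1.521504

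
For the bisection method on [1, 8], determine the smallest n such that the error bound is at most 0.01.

We need (b-a)/2^n ≤ 0.01
(8 - 1)/2^n ≤ 0.01
7/2^n ≤ 0.01
2^n ≥ 700
n ≥ log₂(700) = 9.45
n ≥ 10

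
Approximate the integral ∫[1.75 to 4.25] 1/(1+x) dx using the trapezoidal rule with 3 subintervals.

f(x) = 1/(1+x)
a = 1.75, b = 4.25, n = 3
h = (b - a)/n = 0.833333

Trapezoidal rule: (h/2)[f(x₀) + 2f(x₁) + 2f(x₂) + ... + f(xₙ)]

x_0 = 1.7500, f(x_0) = 0.363636, coefficient = 1
x_1 = 2.5833, f(x_1) = 0.279070, coefficient = 2
x_2 = 3.4167, f(x_2) = 0.226415, coefficient = 2
x_3 = 4.2500, f(x_3) = 0.190476, coefficient = 1

I ≈ (0.833333/2) × 1.565082 = 0.652118
Exact value: 0.646627
Error: 0.005490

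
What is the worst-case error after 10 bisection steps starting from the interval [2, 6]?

Bisection error bound: |error| ≤ (b-a)/2^n
|error| ≤ (6 - 2)/2^10 = 4/2^10
|error| ≤ 0.0039062500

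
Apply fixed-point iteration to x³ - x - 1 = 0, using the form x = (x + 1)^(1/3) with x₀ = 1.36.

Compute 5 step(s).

Equation: x³ - x - 1 = 0
Fixed-point form: x = (x + 1)^(1/3)
x₀ = 1.36

x_1 = g(1.360000) = 1.331386
x_2 = g(1.331386) = 1.325983
x_3 = g(1.325983) = 1.324958
x_4 = g(1.324958) = 1.324764
x_5 = g(1.324764) = 1.324727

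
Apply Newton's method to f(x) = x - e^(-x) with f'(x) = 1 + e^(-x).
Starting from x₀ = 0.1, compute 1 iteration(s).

f(x) = x - e^(-x)
f'(x) = 1 + e^(-x)
x₀ = 0.1

Newton-Raphson formula: x_{n+1} = x_n - f(x_n)/f'(x_n)

Iteration 1:
  f(0.100000) = -0.804837
  f'(0.100000) = 1.904837
  x_1 = 0.100000 - (-0.804837)/1.904837 = 0.522523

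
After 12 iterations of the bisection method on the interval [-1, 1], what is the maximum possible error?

Bisection error bound: |error| ≤ (b-a)/2^n
|error| ≤ (1 - (-1))/2^12 = 2/2^12
|error| ≤ 0.0004882812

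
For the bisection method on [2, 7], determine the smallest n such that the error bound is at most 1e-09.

We need (b-a)/2^n ≤ 1e-09
(7 - 2)/2^n ≤ 1e-09
5/2^n ≤ 1e-09
2^n ≥ 5000000000
n ≥ log₂(5000000000) = 32.22
n ≥ 33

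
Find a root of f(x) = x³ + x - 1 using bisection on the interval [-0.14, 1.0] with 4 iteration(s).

f(x) = x³ + x - 1
Initial interval: [-0.14, 1.0]

Iteration 1:
  c_1 = (-0.140000 + 1.000000)/2 = 0.430000
  f(c_1) = f(0.430000) = -0.490493
  f(a) × f(c) ≥ 0, new interval: [0.430000, 1.000000]
Iteration 2:
  c_2 = (0.430000 + 1.000000)/2 = 0.715000
  f(c_2) = f(0.715000) = 0.080526
  f(a) × f(c) < 0, new interval: [0.430000, 0.715000]
Iteration 3:
  c_3 = (0.430000 + 0.715000)/2 = 0.572500
  f(c_3) = f(0.572500) = -0.239860
  f(a) × f(c) ≥ 0, new interval: [0.572500, 0.715000]
Iteration 4:
  c_4 = (0.572500 + 0.715000)/2 = 0.643750
  f(c_4) = f(0.643750) = -0.089471
  f(a) × f(c) ≥ 0, new interval: [0.643750, 0.715000]

After 4 iteration(s), the approximation is c_4 = 0.643750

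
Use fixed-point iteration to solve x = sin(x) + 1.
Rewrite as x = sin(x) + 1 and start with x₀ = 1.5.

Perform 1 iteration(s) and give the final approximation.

Equation: x = sin(x) + 1
Fixed-point form: x = sin(x) + 1
x₀ = 1.5

x_1 = g(1.500000) = 1.997495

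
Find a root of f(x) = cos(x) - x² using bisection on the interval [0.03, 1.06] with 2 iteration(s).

f(x) = cos(x) - x²
Initial interval: [0.03, 1.06]

Iteration 1:
  c_1 = (0.030000 + 1.060000)/2 = 0.545000
  f(c_1) = f(0.545000) = 0.558102
  f(a) × f(c) ≥ 0, new interval: [0.545000, 1.060000]
Iteration 2:
  c_2 = (0.545000 + 1.060000)/2 = 0.802500
  f(c_2) = f(0.802500) = 0.050905
  f(a) × f(c) ≥ 0, new interval: [0.802500, 1.060000]

After 2 iteration(s), the approximation is c_2 = 0.802500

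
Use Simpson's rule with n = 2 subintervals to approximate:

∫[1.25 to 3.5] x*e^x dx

f(x) = x*e^x
a = 1.25, b = 3.5, n = 2
h = (b - a)/n = 1.125000

Simpson's rule: (h/3)[f(x₀) + 4f(x₁) + 2f(x₂) + ... + f(xₙ)]

x_0 = 1.2500, f(x_0) = 4.362929, coefficient = 1
x_1 = 2.3750, f(x_1) = 25.533656, coefficient = 4
x_2 = 3.5000, f(x_2) = 115.904082, coefficient = 1

I ≈ (1.125000/3) × 222.401636 = 83.400613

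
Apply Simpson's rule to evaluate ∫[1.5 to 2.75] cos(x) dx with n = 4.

f(x) = cos(x)
a = 1.5, b = 2.75, n = 4
h = (b - a)/n = 0.312500

Simpson's rule: (h/3)[f(x₀) + 4f(x₁) + 2f(x₂) + ... + f(xₙ)]

x_0 = 1.5000, f(x_0) = 0.070737, coefficient = 1
x_1 = 1.8125, f(x_1) = -0.239357, coefficient = 4
x_2 = 2.1250, f(x_2) = -0.526266, coefficient = 2
x_3 = 2.4375, f(x_3) = -0.762199, coefficient = 4
x_4 = 2.7500, f(x_4) = -0.924302, coefficient = 1

I ≈ (0.312500/3) × -5.912323 = -0.615867
Exact value: -0.615834
Error: 0.000033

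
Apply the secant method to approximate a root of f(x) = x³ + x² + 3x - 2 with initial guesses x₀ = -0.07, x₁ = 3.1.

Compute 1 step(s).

f(x) = x³ + x² + 3x - 2
x₀ = -0.07, x₁ = 3.1

Secant formula: x_{n+1} = x_n - f(x_n)(x_n - x_{n-1})/(f(x_n) - f(x_{n-1}))

Iteration 1:
  f(-0.070000) = -2.205443
  f(3.100000) = 46.701000
  x_2 = 3.100000 - 46.701000×(3.100000 - (-0.070000))/(46.701000 - (-2.205443))
       = 0.072952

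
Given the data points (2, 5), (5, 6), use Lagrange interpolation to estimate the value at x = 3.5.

Lagrange interpolation formula:
P(x) = Σ yᵢ × Lᵢ(x)
where Lᵢ(x) = Π_{j≠i} (x - xⱼ)/(xᵢ - xⱼ)

L_0(3.5) = (3.5 - 5)/(2 - 5) = 0.500000
L_1(3.5) = (3.5 - 2)/(5 - 2) = 0.500000

P(3.5) = 5×L_0(3.5) + 6×L_1(3.5)
P(3.5) = 5.500000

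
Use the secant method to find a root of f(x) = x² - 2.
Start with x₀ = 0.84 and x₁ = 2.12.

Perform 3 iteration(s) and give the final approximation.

f(x) = x² - 2
x₀ = 0.84, x₁ = 2.12

Secant formula: x_{n+1} = x_n - f(x_n)(x_n - x_{n-1})/(f(x_n) - f(x_{n-1}))

Iteration 1:
  f(0.840000) = -1.294400
  f(2.120000) = 2.494400
  x_2 = 2.120000 - 2.494400×(2.120000 - 0.840000)/(2.494400 - (-1.294400))
       = 1.277297
Iteration 2:
  f(2.120000) = 2.494400
  f(1.277297) = -0.368512
  x_3 = 1.277297 - (-0.368512)×(1.277297 - 2.120000)/(-0.368512 - 2.494400)
       = 1.385769
Iteration 3:
  f(1.277297) = -0.368512
  f(1.385769) = -0.079643
  x_4 = 1.385769 - (-0.079643)×(1.385769 - 1.277297)/(-0.079643 - (-0.368512))
       = 1.415676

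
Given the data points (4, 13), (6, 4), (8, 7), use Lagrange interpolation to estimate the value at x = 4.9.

Lagrange interpolation formula:
P(x) = Σ yᵢ × Lᵢ(x)
where Lᵢ(x) = Π_{j≠i} (x - xⱼ)/(xᵢ - xⱼ)

L_0(4.9) = (4.9 - 6)/(4 - 6) × (4.9 - 8)/(4 - 8) = 0.426250
L_1(4.9) = (4.9 - 4)/(6 - 4) × (4.9 - 8)/(6 - 8) = 0.697500
L_2(4.9) = (4.9 - 4)/(8 - 4) × (4.9 - 6)/(8 - 6) = -0.123750

P(4.9) = 13×L_0(4.9) + 4×L_1(4.9) + 7×L_2(4.9)
P(4.9) = 7.465000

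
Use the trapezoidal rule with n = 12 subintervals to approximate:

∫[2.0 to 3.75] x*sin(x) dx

f(x) = x*sin(x)
a = 2.0, b = 3.75, n = 12
h = (b - a)/n = 0.145833

Trapezoidal rule: (h/2)[f(x₀) + 2f(x₁) + 2f(x₂) + ... + f(xₙ)]

x_0 = 2.0000, f(x_0) = 1.818595, coefficient = 1
x_1 = 2.1458, f(x_1) = 1.800724, coefficient = 2
x_2 = 2.2917, f(x_2) = 1.721572, coefficient = 2
x_3 = 2.4375, f(x_3) = 1.577897, coefficient = 2
x_4 = 2.5833, f(x_4) = 1.368419, coefficient = 2
x_5 = 2.7292, f(x_5) = 1.093940, coefficient = 2
x_6 = 2.8750, f(x_6) = 0.757407, coefficient = 2
x_7 = 3.0208, f(x_7) = 0.363908, coefficient = 2
x_8 = 3.1667, f(x_8) = -0.079393, coefficient = 2
x_9 = 3.3125, f(x_9) = -0.563379, coefficient = 2
x_10 = 3.4583, f(x_10) = -1.077171, coefficient = 2
x_11 = 3.6042, f(x_11) = -1.608370, coefficient = 2
x_12 = 3.7500, f(x_12) = -2.143355, coefficient = 1

I ≈ (0.145833/2) × 10.386350 = 0.757338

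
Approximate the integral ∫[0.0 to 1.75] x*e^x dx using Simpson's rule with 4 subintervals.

f(x) = x*e^x
a = 0.0, b = 1.75, n = 4
h = (b - a)/n = 0.437500

Simpson's rule: (h/3)[f(x₀) + 4f(x₁) + 2f(x₂) + ... + f(xₙ)]

x_0 = 0.0000, f(x_0) = 0.000000, coefficient = 1
x_1 = 0.4375, f(x_1) = 0.677613, coefficient = 4
x_2 = 0.8750, f(x_2) = 2.099016, coefficient = 2
x_3 = 1.3125, f(x_3) = 4.876529, coefficient = 4
x_4 = 1.7500, f(x_4) = 10.070555, coefficient = 1

I ≈ (0.437500/3) × 36.485156 = 5.320752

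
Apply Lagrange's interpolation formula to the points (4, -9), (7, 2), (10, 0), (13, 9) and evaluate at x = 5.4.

Lagrange interpolation formula:
P(x) = Σ yᵢ × Lᵢ(x)
where Lᵢ(x) = Π_{j≠i} (x - xⱼ)/(xᵢ - xⱼ)

L_0(5.4) = (5.4 - 7)/(4 - 7) × (5.4 - 10)/(4 - 10) × (5.4 - 13)/(4 - 13) = 0.345284
L_1(5.4) = (5.4 - 4)/(7 - 4) × (5.4 - 10)/(7 - 10) × (5.4 - 13)/(7 - 13) = 0.906370
L_2(5.4) = (5.4 - 4)/(10 - 4) × (5.4 - 7)/(10 - 7) × (5.4 - 13)/(10 - 13) = -0.315259
L_3(5.4) = (5.4 - 4)/(13 - 4) × (5.4 - 7)/(13 - 7) × (5.4 - 10)/(13 - 10) = 0.063605

P(5.4) = (-9)×L_0(5.4) + 2×L_1(5.4) + 0×L_2(5.4) + 9×L_3(5.4)
P(5.4) = -0.722370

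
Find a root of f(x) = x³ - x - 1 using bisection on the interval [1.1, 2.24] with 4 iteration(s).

f(x) = x³ - x - 1
Initial interval: [1.1, 2.24]

Iteration 1:
  c_1 = (1.100000 + 2.240000)/2 = 1.670000
  f(c_1) = f(1.670000) = 1.987463
  f(a) × f(c) < 0, new interval: [1.100000, 1.670000]
Iteration 2:
  c_2 = (1.100000 + 1.670000)/2 = 1.385000
  f(c_2) = f(1.385000) = 0.271742
  f(a) × f(c) < 0, new interval: [1.100000, 1.385000]
Iteration 3:
  c_3 = (1.100000 + 1.385000)/2 = 1.242500
  f(c_3) = f(1.242500) = -0.324321
  f(a) × f(c) ≥ 0, new interval: [1.242500, 1.385000]
Iteration 4:
  c_4 = (1.242500 + 1.385000)/2 = 1.313750
  f(c_4) = f(1.313750) = -0.046298
  f(a) × f(c) ≥ 0, new interval: [1.313750, 1.385000]

After 4 iteration(s), the approximation is c_4 = 1.313750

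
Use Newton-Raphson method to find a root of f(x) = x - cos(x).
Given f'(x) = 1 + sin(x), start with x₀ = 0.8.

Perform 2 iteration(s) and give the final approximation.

f(x) = x - cos(x)
f'(x) = 1 + sin(x)
x₀ = 0.8

Newton-Raphson formula: x_{n+1} = x_n - f(x_n)/f'(x_n)

Iteration 1:
  f(0.800000) = 0.103293
  f'(0.800000) = 1.717356
  x_1 = 0.800000 - 0.103293/1.717356 = 0.739853
Iteration 2:
  f(0.739853) = 0.001286
  f'(0.739853) = 1.674180
  x_2 = 0.739853 - 0.001286/1.674180 = 0.739085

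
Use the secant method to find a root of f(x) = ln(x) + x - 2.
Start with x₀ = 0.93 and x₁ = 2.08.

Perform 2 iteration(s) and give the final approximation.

f(x) = ln(x) + x - 2
x₀ = 0.93, x₁ = 2.08

Secant formula: x_{n+1} = x_n - f(x_n)(x_n - x_{n-1})/(f(x_n) - f(x_{n-1}))

Iteration 1:
  f(0.930000) = -1.142571
  f(2.080000) = 0.812368
  x_2 = 2.080000 - 0.812368×(2.080000 - 0.930000)/(0.812368 - (-1.142571))
       = 1.602122
Iteration 2:
  f(2.080000) = 0.812368
  f(1.602122) = 0.073450
  x_3 = 1.602122 - 0.073450×(1.602122 - 2.080000)/(0.073450 - 0.812368)
       = 1.554619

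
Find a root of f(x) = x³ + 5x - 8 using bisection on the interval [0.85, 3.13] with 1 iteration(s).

f(x) = x³ + 5x - 8
Initial interval: [0.85, 3.13]

Iteration 1:
  c_1 = (0.850000 + 3.130000)/2 = 1.990000
  f(c_1) = f(1.990000) = 9.830599
  f(a) × f(c) < 0, new interval: [0.850000, 1.990000]

After 1 iteration(s), the approximation is c_1 = 1.990000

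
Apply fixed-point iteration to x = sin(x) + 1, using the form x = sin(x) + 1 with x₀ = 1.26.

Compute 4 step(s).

Equation: x = sin(x) + 1
Fixed-point form: x = sin(x) + 1
x₀ = 1.26

x_1 = g(1.260000) = 1.952090
x_2 = g(1.952090) = 1.928184
x_3 = g(1.928184) = 1.936814
x_4 = g(1.936814) = 1.933760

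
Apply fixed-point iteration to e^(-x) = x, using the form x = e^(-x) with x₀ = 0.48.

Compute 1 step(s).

Equation: e^(-x) = x
Fixed-point form: x = e^(-x)
x₀ = 0.48

x_1 = g(0.480000) = 0.618783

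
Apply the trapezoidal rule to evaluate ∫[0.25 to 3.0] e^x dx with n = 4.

f(x) = e^x
a = 0.25, b = 3.0, n = 4
h = (b - a)/n = 0.687500

Trapezoidal rule: (h/2)[f(x₀) + 2f(x₁) + 2f(x₂) + ... + f(xₙ)]

x_0 = 0.2500, f(x_0) = 1.284025, coefficient = 1
x_1 = 0.9375, f(x_1) = 2.553589, coefficient = 2
x_2 = 1.6250, f(x_2) = 5.078419, coefficient = 2
x_3 = 2.3125, f(x_3) = 10.099642, coefficient = 2
x_4 = 3.0000, f(x_4) = 20.085537, coefficient = 1

I ≈ (0.687500/2) × 56.832864 = 19.536297
Exact value: 18.801512
Error: 0.734785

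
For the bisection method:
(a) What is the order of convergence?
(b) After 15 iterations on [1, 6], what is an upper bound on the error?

(a) Bisection has linear (order 1) convergence; the error is halved each step.

(b) Error bound = (b-a)/2^n = (6 - 1)/2^{15}
    = 5/2^{15}

(a) 1 (linear); (b) error ≤ 1.53e-04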